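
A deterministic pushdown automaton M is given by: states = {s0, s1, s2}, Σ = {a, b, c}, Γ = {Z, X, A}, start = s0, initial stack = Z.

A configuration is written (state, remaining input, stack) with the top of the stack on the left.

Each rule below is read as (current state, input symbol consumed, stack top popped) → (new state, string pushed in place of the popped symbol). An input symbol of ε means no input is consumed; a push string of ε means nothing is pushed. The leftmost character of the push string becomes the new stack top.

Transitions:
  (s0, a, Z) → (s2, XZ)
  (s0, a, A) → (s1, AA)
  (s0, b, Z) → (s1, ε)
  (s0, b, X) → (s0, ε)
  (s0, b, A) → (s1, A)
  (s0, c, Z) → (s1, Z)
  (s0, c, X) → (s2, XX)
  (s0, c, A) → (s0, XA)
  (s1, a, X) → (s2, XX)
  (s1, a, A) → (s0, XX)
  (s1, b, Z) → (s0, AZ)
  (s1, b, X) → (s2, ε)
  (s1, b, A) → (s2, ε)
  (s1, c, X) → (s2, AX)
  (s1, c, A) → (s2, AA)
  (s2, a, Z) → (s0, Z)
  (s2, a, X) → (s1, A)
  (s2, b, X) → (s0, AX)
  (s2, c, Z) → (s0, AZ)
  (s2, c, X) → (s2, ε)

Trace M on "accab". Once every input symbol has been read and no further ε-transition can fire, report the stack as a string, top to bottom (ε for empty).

(s0, accab, Z)
  read a, top Z: go to s2, push XZ → (s2, ccab, XZ)
  read c, top X: go to s2, push ε → (s2, cab, Z)
  read c, top Z: go to s0, push AZ → (s0, ab, AZ)
  read a, top A: go to s1, push AA → (s1, b, AAZ)
  read b, top A: go to s2, push ε → (s2, ε, AZ)
All input consumed in state s2 with stack AZ.

AZ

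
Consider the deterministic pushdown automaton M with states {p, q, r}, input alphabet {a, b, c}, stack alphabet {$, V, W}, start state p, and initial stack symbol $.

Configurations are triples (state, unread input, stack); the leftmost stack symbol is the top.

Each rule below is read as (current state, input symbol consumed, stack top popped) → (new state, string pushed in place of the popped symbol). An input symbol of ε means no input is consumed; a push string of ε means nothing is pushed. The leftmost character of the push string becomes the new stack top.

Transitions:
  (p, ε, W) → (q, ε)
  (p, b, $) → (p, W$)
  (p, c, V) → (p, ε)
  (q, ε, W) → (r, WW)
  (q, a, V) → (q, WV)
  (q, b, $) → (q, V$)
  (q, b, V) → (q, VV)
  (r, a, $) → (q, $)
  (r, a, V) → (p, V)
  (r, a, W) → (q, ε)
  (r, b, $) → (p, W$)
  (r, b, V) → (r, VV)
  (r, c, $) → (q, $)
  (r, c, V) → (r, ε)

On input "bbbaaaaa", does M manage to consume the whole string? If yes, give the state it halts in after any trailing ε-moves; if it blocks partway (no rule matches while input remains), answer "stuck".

r

(p, bbbaaaaa, $) ⊢ (p, bbaaaaa, W$) ⊢ (q, bbaaaaa, $) ⊢ (q, baaaaa, V$) ⊢ (q, aaaaa, VV$) ⊢ (q, aaaa, WVV$) ⊢ (r, aaaa, WWVV$) ⊢ (q, aaa, WVV$) ⊢ (r, aaa, WWVV$) ⊢ (q, aa, WVV$) ⊢ (r, aa, WWVV$) ⊢ (q, a, WVV$) ⊢ (r, a, WWVV$) ⊢ (q, ε, WVV$) ⊢ (r, ε, WWVV$)
All input consumed; M is in state r.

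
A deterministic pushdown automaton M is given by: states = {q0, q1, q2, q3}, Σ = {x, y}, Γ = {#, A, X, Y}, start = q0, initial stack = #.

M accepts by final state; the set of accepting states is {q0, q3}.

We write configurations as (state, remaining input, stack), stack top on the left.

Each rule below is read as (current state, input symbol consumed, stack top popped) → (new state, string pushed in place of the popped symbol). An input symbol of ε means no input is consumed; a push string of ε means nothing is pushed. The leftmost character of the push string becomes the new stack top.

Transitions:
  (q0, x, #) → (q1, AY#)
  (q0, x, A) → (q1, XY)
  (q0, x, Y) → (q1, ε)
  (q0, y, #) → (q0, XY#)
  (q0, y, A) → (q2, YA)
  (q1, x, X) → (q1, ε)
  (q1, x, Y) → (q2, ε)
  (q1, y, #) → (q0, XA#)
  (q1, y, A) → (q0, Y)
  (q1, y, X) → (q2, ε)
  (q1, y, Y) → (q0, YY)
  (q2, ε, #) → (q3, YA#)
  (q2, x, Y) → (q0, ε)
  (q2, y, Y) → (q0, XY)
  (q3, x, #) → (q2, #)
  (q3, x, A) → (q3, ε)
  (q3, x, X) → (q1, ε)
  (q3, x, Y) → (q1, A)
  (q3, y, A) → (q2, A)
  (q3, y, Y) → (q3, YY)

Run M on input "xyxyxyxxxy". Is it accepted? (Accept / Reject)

Accept

(q0, xyxyxyxxxy, #)
  read x, top #: go to q1, push AY# → (q1, yxyxyxxxy, AY#)
  read y, top A: go to q0, push Y → (q0, xyxyxxxy, YY#)
  read x, top Y: go to q1, push ε → (q1, yxyxxxy, Y#)
  read y, top Y: go to q0, push YY → (q0, xyxxxy, YY#)
  read x, top Y: go to q1, push ε → (q1, yxxxy, Y#)
  read y, top Y: go to q0, push YY → (q0, xxxy, YY#)
  read x, top Y: go to q1, push ε → (q1, xxy, Y#)
  read x, top Y: go to q2, push ε → (q2, xy, #)
  ε-move, top #: go to q3, push YA# → (q3, xy, YA#)
  read x, top Y: go to q1, push A → (q1, y, AA#)
  read y, top A: go to q0, push Y → (q0, ε, YA#)
All input consumed; state q0 ∈ F.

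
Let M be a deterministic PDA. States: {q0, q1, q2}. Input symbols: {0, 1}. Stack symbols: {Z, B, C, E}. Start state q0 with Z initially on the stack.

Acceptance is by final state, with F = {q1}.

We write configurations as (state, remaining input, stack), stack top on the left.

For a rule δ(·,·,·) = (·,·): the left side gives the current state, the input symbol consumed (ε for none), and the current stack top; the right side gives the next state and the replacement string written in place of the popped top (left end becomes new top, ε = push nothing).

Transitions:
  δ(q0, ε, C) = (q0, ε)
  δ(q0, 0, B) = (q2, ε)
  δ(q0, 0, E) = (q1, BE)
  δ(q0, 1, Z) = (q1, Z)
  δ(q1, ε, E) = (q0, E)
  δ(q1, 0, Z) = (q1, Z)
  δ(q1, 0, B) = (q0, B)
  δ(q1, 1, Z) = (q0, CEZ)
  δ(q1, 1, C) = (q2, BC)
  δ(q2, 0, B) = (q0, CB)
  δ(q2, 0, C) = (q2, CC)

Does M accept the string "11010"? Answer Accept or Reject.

Reject

(q0, 11010, Z)
  read 1, top Z: go to q1, push Z → (q1, 1010, Z)
  read 1, top Z: go to q0, push CEZ → (q0, 010, CEZ)
  ε-move, top C: go to q0, push ε → (q0, 010, EZ)
  read 0, top E: go to q1, push BE → (q1, 10, BEZ)
No transition applies at (q1, 10, BEZ); input not fully consumed.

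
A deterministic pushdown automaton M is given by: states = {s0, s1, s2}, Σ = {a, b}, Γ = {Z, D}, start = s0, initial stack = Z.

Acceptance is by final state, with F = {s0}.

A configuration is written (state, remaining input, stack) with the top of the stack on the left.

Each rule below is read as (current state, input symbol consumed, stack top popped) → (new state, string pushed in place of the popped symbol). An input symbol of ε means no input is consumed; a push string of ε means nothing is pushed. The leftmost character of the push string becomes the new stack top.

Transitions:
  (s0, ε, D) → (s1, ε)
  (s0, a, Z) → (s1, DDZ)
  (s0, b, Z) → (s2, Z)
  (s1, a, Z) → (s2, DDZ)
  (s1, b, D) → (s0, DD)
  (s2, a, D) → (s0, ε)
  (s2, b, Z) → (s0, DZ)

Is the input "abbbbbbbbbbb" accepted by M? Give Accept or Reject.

(s0, abbbbbbbbbbb, Z) ⊢ (s1, bbbbbbbbbbb, DDZ) ⊢ (s0, bbbbbbbbbb, DDDZ) ⊢ (s1, bbbbbbbbbb, DDZ) ⊢ (s0, bbbbbbbbb, DDDZ) ⊢ (s1, bbbbbbbbb, DDZ) ⊢ (s0, bbbbbbbb, DDDZ) ⊢ (s1, bbbbbbbb, DDZ) ⊢ (s0, bbbbbbb, DDDZ) ⊢ (s1, bbbbbbb, DDZ) ⊢ (s0, bbbbbb, DDDZ) ⊢ (s1, bbbbbb, DDZ) ⊢ (s0, bbbbb, DDDZ) ⊢ (s1, bbbbb, DDZ) ⊢ (s0, bbbb, DDDZ) ⊢ (s1, bbbb, DDZ) ⊢ (s0, bbb, DDDZ) ⊢ (s1, bbb, DDZ) ⊢ (s0, bb, DDDZ) ⊢ (s1, bb, DDZ) ⊢ (s0, b, DDDZ) ⊢ (s1, b, DDZ) ⊢ (s0, ε, DDDZ)
All input consumed; state s0 ∈ F.

Accept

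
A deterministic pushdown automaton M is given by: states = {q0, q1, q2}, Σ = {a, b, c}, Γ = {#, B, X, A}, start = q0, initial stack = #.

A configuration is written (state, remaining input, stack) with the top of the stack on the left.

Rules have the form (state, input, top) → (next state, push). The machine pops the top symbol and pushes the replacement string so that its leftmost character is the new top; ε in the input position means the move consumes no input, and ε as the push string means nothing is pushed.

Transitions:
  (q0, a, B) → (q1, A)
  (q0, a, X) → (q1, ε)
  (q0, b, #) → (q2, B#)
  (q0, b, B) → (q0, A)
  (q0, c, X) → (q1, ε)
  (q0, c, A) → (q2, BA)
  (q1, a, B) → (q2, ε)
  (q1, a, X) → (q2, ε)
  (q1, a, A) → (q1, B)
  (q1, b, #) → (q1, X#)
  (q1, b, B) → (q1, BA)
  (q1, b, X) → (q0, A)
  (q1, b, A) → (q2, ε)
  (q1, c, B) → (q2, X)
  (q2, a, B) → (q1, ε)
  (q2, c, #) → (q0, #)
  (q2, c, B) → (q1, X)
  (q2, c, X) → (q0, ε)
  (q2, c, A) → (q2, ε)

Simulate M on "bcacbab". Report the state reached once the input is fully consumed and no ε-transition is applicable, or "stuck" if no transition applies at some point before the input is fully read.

(q0, bcacbab, #) ⊢ (q2, cacbab, B#) ⊢ (q1, acbab, X#) ⊢ (q2, cbab, #) ⊢ (q0, bab, #) ⊢ (q2, ab, B#) ⊢ (q1, b, #) ⊢ (q1, ε, X#)
All input consumed; M is in state q1.

q1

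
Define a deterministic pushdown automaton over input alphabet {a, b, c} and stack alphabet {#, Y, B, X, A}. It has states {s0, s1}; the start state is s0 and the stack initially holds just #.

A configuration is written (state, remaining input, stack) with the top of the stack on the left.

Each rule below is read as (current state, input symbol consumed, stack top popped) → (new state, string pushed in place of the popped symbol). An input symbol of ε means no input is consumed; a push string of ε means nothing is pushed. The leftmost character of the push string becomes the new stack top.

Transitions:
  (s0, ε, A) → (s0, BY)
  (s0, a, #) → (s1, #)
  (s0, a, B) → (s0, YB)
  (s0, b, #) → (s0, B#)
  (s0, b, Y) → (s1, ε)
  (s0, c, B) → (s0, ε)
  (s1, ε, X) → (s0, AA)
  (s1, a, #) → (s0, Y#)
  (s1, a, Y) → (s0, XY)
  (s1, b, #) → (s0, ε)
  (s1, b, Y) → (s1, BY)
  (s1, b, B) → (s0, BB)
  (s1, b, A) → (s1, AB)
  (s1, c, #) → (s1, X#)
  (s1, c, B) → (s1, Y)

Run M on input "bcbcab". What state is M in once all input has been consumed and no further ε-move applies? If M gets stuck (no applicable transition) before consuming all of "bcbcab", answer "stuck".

s0

(s0, bcbcab, #)
  read b, top #: go to s0, push B# → (s0, cbcab, B#)
  read c, top B: go to s0, push ε → (s0, bcab, #)
  read b, top #: go to s0, push B# → (s0, cab, B#)
  read c, top B: go to s0, push ε → (s0, ab, #)
  read a, top #: go to s1, push # → (s1, b, #)
  read b, top #: go to s0, push ε → (s0, ε, ε)
All input consumed; M is in state s0.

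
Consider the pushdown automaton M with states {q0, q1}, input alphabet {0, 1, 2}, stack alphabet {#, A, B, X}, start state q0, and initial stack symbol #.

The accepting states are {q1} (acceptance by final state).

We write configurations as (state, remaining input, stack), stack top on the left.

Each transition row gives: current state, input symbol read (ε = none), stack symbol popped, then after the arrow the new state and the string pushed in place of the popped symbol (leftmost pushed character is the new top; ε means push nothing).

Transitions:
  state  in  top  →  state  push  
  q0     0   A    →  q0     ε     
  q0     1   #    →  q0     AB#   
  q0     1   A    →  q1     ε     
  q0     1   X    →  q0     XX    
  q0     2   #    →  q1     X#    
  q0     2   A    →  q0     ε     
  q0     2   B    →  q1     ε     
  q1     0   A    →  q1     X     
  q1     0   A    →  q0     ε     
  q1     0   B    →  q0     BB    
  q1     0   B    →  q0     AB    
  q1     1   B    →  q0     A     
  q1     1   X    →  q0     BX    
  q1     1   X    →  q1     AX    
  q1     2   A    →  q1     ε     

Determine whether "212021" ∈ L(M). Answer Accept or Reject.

No computation consumes all input and reaches a final state.

Reject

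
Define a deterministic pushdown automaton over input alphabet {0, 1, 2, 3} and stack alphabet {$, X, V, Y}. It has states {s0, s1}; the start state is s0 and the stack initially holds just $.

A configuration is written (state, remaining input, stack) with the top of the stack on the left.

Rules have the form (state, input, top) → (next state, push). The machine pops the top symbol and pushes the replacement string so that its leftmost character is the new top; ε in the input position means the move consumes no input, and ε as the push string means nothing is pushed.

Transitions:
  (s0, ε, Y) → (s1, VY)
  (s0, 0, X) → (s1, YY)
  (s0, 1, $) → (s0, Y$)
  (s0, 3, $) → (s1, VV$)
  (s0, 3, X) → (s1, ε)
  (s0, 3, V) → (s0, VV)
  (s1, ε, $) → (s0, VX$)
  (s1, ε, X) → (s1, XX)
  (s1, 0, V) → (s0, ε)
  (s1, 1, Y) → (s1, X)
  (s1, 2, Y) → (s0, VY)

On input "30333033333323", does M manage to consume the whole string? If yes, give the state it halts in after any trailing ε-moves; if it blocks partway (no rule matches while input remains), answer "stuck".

stuck

(s0, 30333033333323, $) ⊢ (s1, 0333033333323, VV$) ⊢ (s0, 333033333323, V$) ⊢ (s0, 33033333323, VV$) ⊢ (s0, 3033333323, VVV$) ⊢ (s0, 033333323, VVVV$)
No transition for (s0, 0, top V); M blocks with input 033333323 remaining.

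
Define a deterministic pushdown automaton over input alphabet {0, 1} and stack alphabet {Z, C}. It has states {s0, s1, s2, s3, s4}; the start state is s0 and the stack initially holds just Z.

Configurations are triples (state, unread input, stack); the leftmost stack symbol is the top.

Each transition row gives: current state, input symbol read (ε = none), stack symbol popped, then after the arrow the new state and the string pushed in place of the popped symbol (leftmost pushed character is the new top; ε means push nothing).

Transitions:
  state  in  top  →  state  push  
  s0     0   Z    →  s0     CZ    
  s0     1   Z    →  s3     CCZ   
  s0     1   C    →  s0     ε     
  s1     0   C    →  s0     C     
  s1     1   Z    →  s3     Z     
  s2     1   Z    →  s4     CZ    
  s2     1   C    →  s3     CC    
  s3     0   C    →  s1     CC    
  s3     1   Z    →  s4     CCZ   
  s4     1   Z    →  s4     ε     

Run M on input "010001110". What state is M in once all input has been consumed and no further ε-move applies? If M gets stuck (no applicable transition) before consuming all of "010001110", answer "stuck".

stuck

(s0, 010001110, Z)
  read 0, top Z: go to s0, push CZ → (s0, 10001110, CZ)
  read 1, top C: go to s0, push ε → (s0, 0001110, Z)
  read 0, top Z: go to s0, push CZ → (s0, 001110, CZ)
No transition for (s0, 0, top C); M blocks with input 001110 remaining.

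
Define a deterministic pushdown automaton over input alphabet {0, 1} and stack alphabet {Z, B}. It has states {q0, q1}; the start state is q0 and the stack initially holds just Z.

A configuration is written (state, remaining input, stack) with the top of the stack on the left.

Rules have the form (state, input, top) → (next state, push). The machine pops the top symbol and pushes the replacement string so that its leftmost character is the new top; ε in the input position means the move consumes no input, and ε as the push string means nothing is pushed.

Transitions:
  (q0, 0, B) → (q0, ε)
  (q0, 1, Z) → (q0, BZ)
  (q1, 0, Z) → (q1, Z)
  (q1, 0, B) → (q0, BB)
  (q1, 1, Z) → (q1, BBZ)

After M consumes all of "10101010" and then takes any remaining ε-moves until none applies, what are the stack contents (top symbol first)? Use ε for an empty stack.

Z

(q0, 10101010, Z)
  read 1, top Z: go to q0, push BZ → (q0, 0101010, BZ)
  read 0, top B: go to q0, push ε → (q0, 101010, Z)
  read 1, top Z: go to q0, push BZ → (q0, 01010, BZ)
  read 0, top B: go to q0, push ε → (q0, 1010, Z)
  read 1, top Z: go to q0, push BZ → (q0, 010, BZ)
  read 0, top B: go to q0, push ε → (q0, 10, Z)
  read 1, top Z: go to q0, push BZ → (q0, 0, BZ)
  read 0, top B: go to q0, push ε → (q0, ε, Z)
All input consumed in state q0 with stack Z.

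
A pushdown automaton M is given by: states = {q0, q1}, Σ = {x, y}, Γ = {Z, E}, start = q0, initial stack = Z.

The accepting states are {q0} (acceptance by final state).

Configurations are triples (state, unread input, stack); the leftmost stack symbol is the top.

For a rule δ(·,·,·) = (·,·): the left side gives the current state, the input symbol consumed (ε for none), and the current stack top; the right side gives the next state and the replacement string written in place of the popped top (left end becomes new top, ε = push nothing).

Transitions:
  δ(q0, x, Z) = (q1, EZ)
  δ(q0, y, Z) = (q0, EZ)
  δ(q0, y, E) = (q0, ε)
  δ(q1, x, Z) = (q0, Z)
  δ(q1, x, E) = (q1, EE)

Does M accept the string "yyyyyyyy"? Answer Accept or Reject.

Accept

One accepting computation: (q0, yyyyyyyy, Z) ⊢ (q0, yyyyyyy, EZ) ⊢ (q0, yyyyyy, Z) ⊢ (q0, yyyyy, EZ) ⊢ (q0, yyyy, Z) ⊢ (q0, yyy, EZ) ⊢ (q0, yy, Z) ⊢ (q0, y, EZ) ⊢ (q0, ε, Z)
All input consumed and state q0 ∈ F.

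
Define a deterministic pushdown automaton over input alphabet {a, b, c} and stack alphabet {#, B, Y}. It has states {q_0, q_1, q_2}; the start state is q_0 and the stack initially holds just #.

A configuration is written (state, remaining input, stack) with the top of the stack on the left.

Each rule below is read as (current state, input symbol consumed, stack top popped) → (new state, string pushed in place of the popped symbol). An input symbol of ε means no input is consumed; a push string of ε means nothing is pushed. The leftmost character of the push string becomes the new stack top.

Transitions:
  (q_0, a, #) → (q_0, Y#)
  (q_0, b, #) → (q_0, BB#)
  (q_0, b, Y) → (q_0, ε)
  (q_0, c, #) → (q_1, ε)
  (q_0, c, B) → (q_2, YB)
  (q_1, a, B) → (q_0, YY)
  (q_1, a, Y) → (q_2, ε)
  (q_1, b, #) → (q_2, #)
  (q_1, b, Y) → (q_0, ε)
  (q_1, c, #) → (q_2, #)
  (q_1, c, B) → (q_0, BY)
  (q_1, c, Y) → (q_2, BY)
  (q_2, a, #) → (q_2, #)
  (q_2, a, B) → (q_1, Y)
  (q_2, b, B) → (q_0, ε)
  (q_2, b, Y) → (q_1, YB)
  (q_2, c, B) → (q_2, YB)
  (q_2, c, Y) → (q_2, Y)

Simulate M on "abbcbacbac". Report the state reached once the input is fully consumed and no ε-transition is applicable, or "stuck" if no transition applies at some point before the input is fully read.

q_2

(q_0, abbcbacbac, #)
  read a, top #: go to q_0, push Y# → (q_0, bbcbacbac, Y#)
  read b, top Y: go to q_0, push ε → (q_0, bcbacbac, #)
  read b, top #: go to q_0, push BB# → (q_0, cbacbac, BB#)
  read c, top B: go to q_2, push YB → (q_2, bacbac, YBB#)
  read b, top Y: go to q_1, push YB → (q_1, acbac, YBBB#)
  read a, top Y: go to q_2, push ε → (q_2, cbac, BBB#)
  read c, top B: go to q_2, push YB → (q_2, bac, YBBB#)
  read b, top Y: go to q_1, push YB → (q_1, ac, YBBBB#)
  read a, top Y: go to q_2, push ε → (q_2, c, BBBB#)
  read c, top B: go to q_2, push YB → (q_2, ε, YBBBB#)
All input consumed; M is in state q_2.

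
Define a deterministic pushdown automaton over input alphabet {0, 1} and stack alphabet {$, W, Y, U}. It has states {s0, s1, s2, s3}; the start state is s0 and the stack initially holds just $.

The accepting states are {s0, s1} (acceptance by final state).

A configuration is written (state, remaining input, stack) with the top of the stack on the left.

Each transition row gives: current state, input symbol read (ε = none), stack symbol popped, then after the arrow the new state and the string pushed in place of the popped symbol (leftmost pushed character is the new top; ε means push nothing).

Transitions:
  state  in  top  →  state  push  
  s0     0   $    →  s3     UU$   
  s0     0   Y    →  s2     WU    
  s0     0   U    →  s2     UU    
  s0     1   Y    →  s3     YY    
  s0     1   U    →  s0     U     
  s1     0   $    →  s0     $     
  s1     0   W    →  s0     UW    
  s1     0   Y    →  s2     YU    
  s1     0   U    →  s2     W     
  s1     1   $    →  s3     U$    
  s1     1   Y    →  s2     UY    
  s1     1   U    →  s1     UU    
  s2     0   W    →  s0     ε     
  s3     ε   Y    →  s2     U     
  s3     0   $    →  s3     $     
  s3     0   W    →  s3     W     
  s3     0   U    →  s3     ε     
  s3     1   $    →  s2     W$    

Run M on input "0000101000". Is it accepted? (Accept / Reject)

(s0, 0000101000, $)
  read 0, top $: go to s3, push UU$ → (s3, 000101000, UU$)
  read 0, top U: go to s3, push ε → (s3, 00101000, U$)
  read 0, top U: go to s3, push ε → (s3, 0101000, $)
  read 0, top $: go to s3, push $ → (s3, 101000, $)
  read 1, top $: go to s2, push W$ → (s2, 01000, W$)
  read 0, top W: go to s0, push ε → (s0, 1000, $)
No transition applies at (s0, 1000, $); input not fully consumed.

Reject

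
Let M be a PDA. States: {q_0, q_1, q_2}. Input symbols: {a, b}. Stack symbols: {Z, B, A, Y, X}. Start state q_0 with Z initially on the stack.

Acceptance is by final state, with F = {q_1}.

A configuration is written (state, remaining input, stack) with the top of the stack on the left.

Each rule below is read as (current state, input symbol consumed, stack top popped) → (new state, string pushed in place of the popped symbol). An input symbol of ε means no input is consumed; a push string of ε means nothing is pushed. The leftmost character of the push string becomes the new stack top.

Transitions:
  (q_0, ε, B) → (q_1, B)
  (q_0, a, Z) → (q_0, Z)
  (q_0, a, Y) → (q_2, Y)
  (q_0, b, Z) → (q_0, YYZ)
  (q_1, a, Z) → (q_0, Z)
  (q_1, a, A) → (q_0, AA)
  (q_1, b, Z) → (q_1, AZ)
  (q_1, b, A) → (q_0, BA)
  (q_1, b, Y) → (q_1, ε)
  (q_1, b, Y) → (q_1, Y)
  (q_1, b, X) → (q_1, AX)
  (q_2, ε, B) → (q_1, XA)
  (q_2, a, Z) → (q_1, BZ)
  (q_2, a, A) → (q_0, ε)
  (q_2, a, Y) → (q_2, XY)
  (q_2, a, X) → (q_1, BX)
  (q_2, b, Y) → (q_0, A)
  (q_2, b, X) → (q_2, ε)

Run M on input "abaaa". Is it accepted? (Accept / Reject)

One accepting computation: (q_0, abaaa, Z) ⊢ (q_0, baaa, Z) ⊢ (q_0, aaa, YYZ) ⊢ (q_2, aa, YYZ) ⊢ (q_2, a, XYYZ) ⊢ (q_1, ε, BXYYZ)
All input consumed and state q_1 ∈ F.

Accept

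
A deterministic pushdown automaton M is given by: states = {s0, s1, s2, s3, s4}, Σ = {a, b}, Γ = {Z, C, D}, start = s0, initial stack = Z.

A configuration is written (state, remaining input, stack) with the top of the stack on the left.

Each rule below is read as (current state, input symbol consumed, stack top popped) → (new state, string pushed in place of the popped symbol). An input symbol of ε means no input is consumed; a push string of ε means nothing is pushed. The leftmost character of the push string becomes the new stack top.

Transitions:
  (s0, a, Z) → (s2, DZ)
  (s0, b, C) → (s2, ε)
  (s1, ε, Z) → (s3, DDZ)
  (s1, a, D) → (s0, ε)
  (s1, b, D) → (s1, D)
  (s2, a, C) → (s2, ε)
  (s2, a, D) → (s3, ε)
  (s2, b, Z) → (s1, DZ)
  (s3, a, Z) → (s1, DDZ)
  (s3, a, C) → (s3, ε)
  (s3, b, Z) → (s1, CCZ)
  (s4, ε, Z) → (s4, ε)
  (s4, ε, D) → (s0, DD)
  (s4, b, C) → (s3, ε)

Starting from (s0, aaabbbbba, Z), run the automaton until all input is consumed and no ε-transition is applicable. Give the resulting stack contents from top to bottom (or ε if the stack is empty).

DZ

(s0, aaabbbbba, Z)
  read a, top Z: go to s2, push DZ → (s2, aabbbbba, DZ)
  read a, top D: go to s3, push ε → (s3, abbbbba, Z)
  read a, top Z: go to s1, push DDZ → (s1, bbbbba, DDZ)
  read b, top D: go to s1, push D → (s1, bbbba, DDZ)
  read b, top D: go to s1, push D → (s1, bbba, DDZ)
  read b, top D: go to s1, push D → (s1, bba, DDZ)
  read b, top D: go to s1, push D → (s1, ba, DDZ)
  read b, top D: go to s1, push D → (s1, a, DDZ)
  read a, top D: go to s0, push ε → (s0, ε, DZ)
All input consumed in state s0 with stack DZ.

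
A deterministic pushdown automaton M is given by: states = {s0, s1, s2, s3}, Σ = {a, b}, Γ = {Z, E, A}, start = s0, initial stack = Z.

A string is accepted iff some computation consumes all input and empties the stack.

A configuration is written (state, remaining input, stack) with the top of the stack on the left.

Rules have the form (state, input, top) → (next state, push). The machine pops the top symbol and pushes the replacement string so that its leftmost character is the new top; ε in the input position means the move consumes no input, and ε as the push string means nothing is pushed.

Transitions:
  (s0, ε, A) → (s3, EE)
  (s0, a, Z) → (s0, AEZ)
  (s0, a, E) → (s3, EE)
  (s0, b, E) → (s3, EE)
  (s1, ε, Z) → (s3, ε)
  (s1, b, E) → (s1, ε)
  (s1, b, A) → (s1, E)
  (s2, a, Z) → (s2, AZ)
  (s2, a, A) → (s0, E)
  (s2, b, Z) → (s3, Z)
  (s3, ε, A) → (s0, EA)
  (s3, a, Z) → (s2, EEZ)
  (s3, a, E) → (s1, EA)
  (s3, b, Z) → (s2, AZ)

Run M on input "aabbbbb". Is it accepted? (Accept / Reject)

(s0, aabbbbb, Z) ⊢ (s0, abbbbb, AEZ) ⊢ (s3, abbbbb, EEEZ) ⊢ (s1, bbbbb, EAEEZ) ⊢ (s1, bbbb, AEEZ) ⊢ (s1, bbb, EEEZ) ⊢ (s1, bb, EEZ) ⊢ (s1, b, EZ) ⊢ (s1, ε, Z) ⊢ (s3, ε, ε)
All input consumed and the stack is empty.

Accept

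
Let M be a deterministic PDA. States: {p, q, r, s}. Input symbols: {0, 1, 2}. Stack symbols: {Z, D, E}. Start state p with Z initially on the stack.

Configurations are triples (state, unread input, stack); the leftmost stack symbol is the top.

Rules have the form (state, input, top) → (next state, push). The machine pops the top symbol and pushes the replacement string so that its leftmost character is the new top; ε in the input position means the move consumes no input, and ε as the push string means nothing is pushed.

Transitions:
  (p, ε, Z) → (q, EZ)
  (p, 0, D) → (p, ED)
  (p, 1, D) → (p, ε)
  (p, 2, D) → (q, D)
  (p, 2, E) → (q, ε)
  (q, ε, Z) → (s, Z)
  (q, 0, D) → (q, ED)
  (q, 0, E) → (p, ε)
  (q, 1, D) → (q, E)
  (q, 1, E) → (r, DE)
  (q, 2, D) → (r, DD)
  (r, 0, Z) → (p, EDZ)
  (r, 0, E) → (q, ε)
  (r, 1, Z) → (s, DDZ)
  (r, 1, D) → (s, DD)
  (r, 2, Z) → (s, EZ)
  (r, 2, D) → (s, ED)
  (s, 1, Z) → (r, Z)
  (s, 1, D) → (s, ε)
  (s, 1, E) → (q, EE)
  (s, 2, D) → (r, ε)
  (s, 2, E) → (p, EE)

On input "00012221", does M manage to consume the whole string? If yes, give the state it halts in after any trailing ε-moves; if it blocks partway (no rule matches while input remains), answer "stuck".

(p, 00012221, Z)
  ε-move, top Z: go to q, push EZ → (q, 00012221, EZ)
  read 0, top E: go to p, push ε → (p, 0012221, Z)
  ε-move, top Z: go to q, push EZ → (q, 0012221, EZ)
  read 0, top E: go to p, push ε → (p, 012221, Z)
  ε-move, top Z: go to q, push EZ → (q, 012221, EZ)
  read 0, top E: go to p, push ε → (p, 12221, Z)
  ε-move, top Z: go to q, push EZ → (q, 12221, EZ)
  read 1, top E: go to r, push DE → (r, 2221, DEZ)
  read 2, top D: go to s, push ED → (s, 221, EDEZ)
  read 2, top E: go to p, push EE → (p, 21, EEDEZ)
  read 2, top E: go to q, push ε → (q, 1, EDEZ)
  read 1, top E: go to r, push DE → (r, ε, DEDEZ)
All input consumed; M is in state r.

r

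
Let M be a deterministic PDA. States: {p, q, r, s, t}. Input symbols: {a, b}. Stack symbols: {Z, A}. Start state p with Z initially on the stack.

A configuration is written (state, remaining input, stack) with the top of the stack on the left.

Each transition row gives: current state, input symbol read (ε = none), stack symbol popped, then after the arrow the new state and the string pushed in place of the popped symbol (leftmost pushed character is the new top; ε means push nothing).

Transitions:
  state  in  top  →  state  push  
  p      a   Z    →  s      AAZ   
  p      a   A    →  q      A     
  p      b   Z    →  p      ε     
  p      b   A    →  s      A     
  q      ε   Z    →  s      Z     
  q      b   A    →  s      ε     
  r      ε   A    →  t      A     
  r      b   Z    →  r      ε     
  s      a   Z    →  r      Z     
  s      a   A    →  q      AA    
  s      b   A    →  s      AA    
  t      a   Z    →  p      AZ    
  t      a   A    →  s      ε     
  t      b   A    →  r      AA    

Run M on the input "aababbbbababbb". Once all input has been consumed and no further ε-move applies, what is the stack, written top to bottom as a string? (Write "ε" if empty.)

AAAAAAAZ

(p, aababbbbababbb, Z)
  read a, top Z: go to s, push AAZ → (s, ababbbbababbb, AAZ)
  read a, top A: go to q, push AA → (q, babbbbababbb, AAAZ)
  read b, top A: go to s, push ε → (s, abbbbababbb, AAZ)
  read a, top A: go to q, push AA → (q, bbbbababbb, AAAZ)
  read b, top A: go to s, push ε → (s, bbbababbb, AAZ)
  read b, top A: go to s, push AA → (s, bbababbb, AAAZ)
  read b, top A: go to s, push AA → (s, bababbb, AAAAZ)
  read b, top A: go to s, push AA → (s, ababbb, AAAAAZ)
  read a, top A: go to q, push AA → (q, babbb, AAAAAAZ)
  read b, top A: go to s, push ε → (s, abbb, AAAAAZ)
  read a, top A: go to q, push AA → (q, bbb, AAAAAAZ)
  read b, top A: go to s, push ε → (s, bb, AAAAAZ)
  read b, top A: go to s, push AA → (s, b, AAAAAAZ)
  read b, top A: go to s, push AA → (s, ε, AAAAAAAZ)
All input consumed in state s with stack AAAAAAAZ.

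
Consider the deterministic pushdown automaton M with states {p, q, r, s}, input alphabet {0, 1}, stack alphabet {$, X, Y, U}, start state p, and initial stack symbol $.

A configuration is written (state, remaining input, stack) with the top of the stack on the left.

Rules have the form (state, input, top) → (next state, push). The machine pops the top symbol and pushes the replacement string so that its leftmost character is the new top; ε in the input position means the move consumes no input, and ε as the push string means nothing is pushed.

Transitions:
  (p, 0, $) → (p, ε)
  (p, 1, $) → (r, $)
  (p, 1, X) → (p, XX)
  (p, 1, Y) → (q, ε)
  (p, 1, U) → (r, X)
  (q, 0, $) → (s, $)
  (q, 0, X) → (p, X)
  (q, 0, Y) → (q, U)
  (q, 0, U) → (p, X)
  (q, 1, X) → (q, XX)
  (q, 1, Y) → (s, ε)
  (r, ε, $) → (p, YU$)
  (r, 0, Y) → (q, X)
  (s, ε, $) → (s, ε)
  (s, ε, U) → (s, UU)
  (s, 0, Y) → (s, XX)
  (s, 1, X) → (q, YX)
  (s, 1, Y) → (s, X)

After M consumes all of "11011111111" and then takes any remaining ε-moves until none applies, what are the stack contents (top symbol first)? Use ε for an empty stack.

(p, 11011111111, $) ⊢ (r, 1011111111, $) ⊢ (p, 1011111111, YU$) ⊢ (q, 011111111, U$) ⊢ (p, 11111111, X$) ⊢ (p, 1111111, XX$) ⊢ (p, 111111, XXX$) ⊢ (p, 11111, XXXX$) ⊢ (p, 1111, XXXXX$) ⊢ (p, 111, XXXXXX$) ⊢ (p, 11, XXXXXXX$) ⊢ (p, 1, XXXXXXXX$) ⊢ (p, ε, XXXXXXXXX$)
All input consumed in state p with stack XXXXXXXXX$.

XXXXXXXXX$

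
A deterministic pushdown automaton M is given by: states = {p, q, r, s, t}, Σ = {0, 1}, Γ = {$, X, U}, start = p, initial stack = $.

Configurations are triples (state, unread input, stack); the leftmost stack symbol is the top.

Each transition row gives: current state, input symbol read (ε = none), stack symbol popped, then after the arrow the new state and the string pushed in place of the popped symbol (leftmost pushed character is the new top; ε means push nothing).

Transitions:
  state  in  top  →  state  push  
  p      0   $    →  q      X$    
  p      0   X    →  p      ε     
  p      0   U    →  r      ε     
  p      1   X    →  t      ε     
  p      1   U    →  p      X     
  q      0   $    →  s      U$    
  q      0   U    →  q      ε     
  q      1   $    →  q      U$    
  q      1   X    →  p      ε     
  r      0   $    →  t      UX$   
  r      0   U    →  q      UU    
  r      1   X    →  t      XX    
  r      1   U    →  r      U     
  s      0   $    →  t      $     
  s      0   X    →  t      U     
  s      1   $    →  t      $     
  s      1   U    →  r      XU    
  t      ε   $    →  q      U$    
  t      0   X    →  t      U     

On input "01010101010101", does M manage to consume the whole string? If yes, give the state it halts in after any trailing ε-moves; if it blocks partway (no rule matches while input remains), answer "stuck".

(p, 01010101010101, $)
  read 0, top $: go to q, push X$ → (q, 1010101010101, X$)
  read 1, top X: go to p, push ε → (p, 010101010101, $)
  read 0, top $: go to q, push X$ → (q, 10101010101, X$)
  read 1, top X: go to p, push ε → (p, 0101010101, $)
  read 0, top $: go to q, push X$ → (q, 101010101, X$)
  read 1, top X: go to p, push ε → (p, 01010101, $)
  read 0, top $: go to q, push X$ → (q, 1010101, X$)
  read 1, top X: go to p, push ε → (p, 010101, $)
  read 0, top $: go to q, push X$ → (q, 10101, X$)
  read 1, top X: go to p, push ε → (p, 0101, $)
  read 0, top $: go to q, push X$ → (q, 101, X$)
  read 1, top X: go to p, push ε → (p, 01, $)
  read 0, top $: go to q, push X$ → (q, 1, X$)
  read 1, top X: go to p, push ε → (p, ε, $)
All input consumed; M is in state p.

p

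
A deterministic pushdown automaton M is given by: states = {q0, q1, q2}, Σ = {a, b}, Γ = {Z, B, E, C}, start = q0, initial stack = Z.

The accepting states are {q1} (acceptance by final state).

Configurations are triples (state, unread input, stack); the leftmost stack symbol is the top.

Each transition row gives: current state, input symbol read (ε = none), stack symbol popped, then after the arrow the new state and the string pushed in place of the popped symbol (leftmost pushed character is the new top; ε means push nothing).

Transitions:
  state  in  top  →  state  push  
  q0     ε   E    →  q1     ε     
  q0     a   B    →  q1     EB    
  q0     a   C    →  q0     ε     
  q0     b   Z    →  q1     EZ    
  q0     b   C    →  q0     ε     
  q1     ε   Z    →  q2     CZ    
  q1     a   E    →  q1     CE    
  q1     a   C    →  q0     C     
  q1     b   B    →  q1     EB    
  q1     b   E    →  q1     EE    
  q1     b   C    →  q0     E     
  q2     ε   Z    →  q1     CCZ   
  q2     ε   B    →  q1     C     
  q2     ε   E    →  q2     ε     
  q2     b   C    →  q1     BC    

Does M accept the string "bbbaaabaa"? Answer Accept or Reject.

Reject

(q0, bbbaaabaa, Z)
  read b, top Z: go to q1, push EZ → (q1, bbaaabaa, EZ)
  read b, top E: go to q1, push EE → (q1, baaabaa, EEZ)
  read b, top E: go to q1, push EE → (q1, aaabaa, EEEZ)
  read a, top E: go to q1, push CE → (q1, aabaa, CEEEZ)
  read a, top C: go to q0, push C → (q0, abaa, CEEEZ)
  read a, top C: go to q0, push ε → (q0, baa, EEEZ)
  ε-move, top E: go to q1, push ε → (q1, baa, EEZ)
  read b, top E: go to q1, push EE → (q1, aa, EEEZ)
  read a, top E: go to q1, push CE → (q1, a, CEEEZ)
  read a, top C: go to q0, push C → (q0, ε, CEEEZ)
All input consumed; state q0 ∉ F and no further ε-move applies.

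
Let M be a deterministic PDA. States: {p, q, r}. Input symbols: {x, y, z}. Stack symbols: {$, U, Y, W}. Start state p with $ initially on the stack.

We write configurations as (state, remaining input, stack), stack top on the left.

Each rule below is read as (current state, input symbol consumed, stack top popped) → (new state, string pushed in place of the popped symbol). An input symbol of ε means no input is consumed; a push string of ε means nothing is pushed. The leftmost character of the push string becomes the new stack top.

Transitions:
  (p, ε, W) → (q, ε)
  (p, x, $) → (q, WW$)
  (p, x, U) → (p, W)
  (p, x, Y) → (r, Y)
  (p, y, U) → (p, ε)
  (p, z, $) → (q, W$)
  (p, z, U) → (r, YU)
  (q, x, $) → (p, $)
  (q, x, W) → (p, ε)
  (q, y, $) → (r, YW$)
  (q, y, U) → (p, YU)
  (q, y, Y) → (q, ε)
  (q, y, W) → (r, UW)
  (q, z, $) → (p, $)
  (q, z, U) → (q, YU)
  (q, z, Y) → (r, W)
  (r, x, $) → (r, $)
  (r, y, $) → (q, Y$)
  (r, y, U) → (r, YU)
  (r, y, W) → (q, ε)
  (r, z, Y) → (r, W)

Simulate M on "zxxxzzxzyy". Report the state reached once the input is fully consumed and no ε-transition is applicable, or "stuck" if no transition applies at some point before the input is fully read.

(p, zxxxzzxzyy, $) ⊢ (q, xxxzzxzyy, W$) ⊢ (p, xxzzxzyy, $) ⊢ (q, xzzxzyy, WW$) ⊢ (p, zzxzyy, W$) ⊢ (q, zzxzyy, $) ⊢ (p, zxzyy, $) ⊢ (q, xzyy, W$) ⊢ (p, zyy, $) ⊢ (q, yy, W$) ⊢ (r, y, UW$) ⊢ (r, ε, YUW$)
All input consumed; M is in state r.

r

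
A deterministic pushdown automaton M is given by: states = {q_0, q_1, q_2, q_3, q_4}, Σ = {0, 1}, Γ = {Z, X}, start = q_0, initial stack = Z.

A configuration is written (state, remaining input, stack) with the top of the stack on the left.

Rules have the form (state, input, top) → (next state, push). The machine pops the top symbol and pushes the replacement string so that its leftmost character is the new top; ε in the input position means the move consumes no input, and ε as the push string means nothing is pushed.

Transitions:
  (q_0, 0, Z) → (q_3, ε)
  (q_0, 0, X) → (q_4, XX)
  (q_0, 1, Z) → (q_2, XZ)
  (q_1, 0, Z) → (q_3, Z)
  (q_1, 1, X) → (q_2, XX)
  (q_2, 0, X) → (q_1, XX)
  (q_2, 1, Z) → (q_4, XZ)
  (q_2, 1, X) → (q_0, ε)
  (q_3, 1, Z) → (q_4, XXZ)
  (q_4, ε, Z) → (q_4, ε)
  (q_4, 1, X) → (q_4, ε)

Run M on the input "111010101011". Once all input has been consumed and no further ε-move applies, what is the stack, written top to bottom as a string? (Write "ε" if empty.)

(q_0, 111010101011, Z) ⊢ (q_2, 11010101011, XZ) ⊢ (q_0, 1010101011, Z) ⊢ (q_2, 010101011, XZ) ⊢ (q_1, 10101011, XXZ) ⊢ (q_2, 0101011, XXXZ) ⊢ (q_1, 101011, XXXXZ) ⊢ (q_2, 01011, XXXXXZ) ⊢ (q_1, 1011, XXXXXXZ) ⊢ (q_2, 011, XXXXXXXZ) ⊢ (q_1, 11, XXXXXXXXZ) ⊢ (q_2, 1, XXXXXXXXXZ) ⊢ (q_0, ε, XXXXXXXXZ)
All input consumed in state q_0 with stack XXXXXXXXZ.

XXXXXXXXZ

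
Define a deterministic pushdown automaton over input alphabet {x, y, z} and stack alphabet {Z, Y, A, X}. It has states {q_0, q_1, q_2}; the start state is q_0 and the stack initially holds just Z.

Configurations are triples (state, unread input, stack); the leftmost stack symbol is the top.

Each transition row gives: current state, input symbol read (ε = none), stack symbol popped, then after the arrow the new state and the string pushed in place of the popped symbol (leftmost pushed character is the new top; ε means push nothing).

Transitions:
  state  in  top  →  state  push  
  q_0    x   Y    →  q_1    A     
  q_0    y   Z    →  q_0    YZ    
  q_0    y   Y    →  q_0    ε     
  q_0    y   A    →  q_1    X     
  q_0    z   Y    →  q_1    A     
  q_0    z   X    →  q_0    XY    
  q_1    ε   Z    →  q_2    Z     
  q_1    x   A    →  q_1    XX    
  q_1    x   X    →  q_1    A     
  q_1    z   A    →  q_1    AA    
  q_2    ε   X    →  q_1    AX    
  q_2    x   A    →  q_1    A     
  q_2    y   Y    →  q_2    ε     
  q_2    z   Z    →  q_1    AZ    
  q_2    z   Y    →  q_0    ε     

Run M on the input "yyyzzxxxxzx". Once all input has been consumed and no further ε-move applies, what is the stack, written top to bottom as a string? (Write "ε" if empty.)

(q_0, yyyzzxxxxzx, Z)
  read y, top Z: go to q_0, push YZ → (q_0, yyzzxxxxzx, YZ)
  read y, top Y: go to q_0, push ε → (q_0, yzzxxxxzx, Z)
  read y, top Z: go to q_0, push YZ → (q_0, zzxxxxzx, YZ)
  read z, top Y: go to q_1, push A → (q_1, zxxxxzx, AZ)
  read z, top A: go to q_1, push AA → (q_1, xxxxzx, AAZ)
  read x, top A: go to q_1, push XX → (q_1, xxxzx, XXAZ)
  read x, top X: go to q_1, push A → (q_1, xxzx, AXAZ)
  read x, top A: go to q_1, push XX → (q_1, xzx, XXXAZ)
  read x, top X: go to q_1, push A → (q_1, zx, AXXAZ)
  read z, top A: go to q_1, push AA → (q_1, x, AAXXAZ)
  read x, top A: go to q_1, push XX → (q_1, ε, XXAXXAZ)
All input consumed in state q_1 with stack XXAXXAZ.

XXAXXAZ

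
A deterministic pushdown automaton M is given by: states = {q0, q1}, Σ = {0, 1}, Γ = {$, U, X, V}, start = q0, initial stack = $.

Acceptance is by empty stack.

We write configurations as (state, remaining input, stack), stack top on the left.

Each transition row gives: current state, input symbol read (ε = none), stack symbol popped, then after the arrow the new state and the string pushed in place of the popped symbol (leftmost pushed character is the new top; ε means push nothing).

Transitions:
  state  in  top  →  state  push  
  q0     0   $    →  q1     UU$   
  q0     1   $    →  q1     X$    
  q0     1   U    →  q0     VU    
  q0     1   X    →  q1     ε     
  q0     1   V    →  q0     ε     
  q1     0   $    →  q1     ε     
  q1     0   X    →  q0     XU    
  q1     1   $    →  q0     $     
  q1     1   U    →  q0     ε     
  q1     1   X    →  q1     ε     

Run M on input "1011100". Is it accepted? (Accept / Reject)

Reject

(q0, 1011100, $)
  read 1, top $: go to q1, push X$ → (q1, 011100, X$)
  read 0, top X: go to q0, push XU → (q0, 11100, XU$)
  read 1, top X: go to q1, push ε → (q1, 1100, U$)
  read 1, top U: go to q0, push ε → (q0, 100, $)
  read 1, top $: go to q1, push X$ → (q1, 00, X$)
  read 0, top X: go to q0, push XU → (q0, 0, XU$)
No transition applies at (q0, 0, XU$); input not fully consumed.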